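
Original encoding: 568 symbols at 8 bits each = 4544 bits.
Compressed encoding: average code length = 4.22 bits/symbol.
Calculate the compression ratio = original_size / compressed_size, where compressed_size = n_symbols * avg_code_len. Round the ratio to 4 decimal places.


original_size = n_symbols * orig_bits = 568 * 8 = 4544 bits
compressed_size = n_symbols * avg_code_len = 568 * 4.22 = 2396.96 bits
ratio = original_size / compressed_size = 4544 / 2396.96 = 1.8957

Compression ratio = 1.8957


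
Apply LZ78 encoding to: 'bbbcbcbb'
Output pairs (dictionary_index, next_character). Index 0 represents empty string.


LZ78 encoding steps:
Dictionary: {0: ''}
Step 1: w='' (idx 0), next='b' -> output (0, 'b'), add 'b' as idx 1
Step 2: w='b' (idx 1), next='b' -> output (1, 'b'), add 'bb' as idx 2
Step 3: w='' (idx 0), next='c' -> output (0, 'c'), add 'c' as idx 3
Step 4: w='b' (idx 1), next='c' -> output (1, 'c'), add 'bc' as idx 4
Step 5: w='bb' (idx 2), end of input -> output (2, '')


Encoded: [(0, 'b'), (1, 'b'), (0, 'c'), (1, 'c'), (2, '')]


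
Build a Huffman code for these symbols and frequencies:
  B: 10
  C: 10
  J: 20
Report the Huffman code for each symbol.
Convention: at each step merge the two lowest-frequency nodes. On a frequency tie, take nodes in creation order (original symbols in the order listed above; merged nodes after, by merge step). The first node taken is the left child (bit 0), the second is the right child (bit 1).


Huffman tree construction:
Step 1: Merge B(10) + C(10) = 20
Step 2: Merge J(20) + (B+C)(20) = 40
Read each symbol's code off the tree from the root (left child = 0, right child = 1).

Codes:
  B: 10 (length 2)
  C: 11 (length 2)
  J: 0 (length 1)
Average code length: 60/40 = 1.5000 bits/symbol


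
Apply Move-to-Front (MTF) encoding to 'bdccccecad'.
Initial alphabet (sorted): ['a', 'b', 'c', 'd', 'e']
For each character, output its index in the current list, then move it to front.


MTF encoding:
'b': index 1 in ['a', 'b', 'c', 'd', 'e'] -> ['b', 'a', 'c', 'd', 'e']
'd': index 3 in ['b', 'a', 'c', 'd', 'e'] -> ['d', 'b', 'a', 'c', 'e']
'c': index 3 in ['d', 'b', 'a', 'c', 'e'] -> ['c', 'd', 'b', 'a', 'e']
'c': index 0 in ['c', 'd', 'b', 'a', 'e'] -> ['c', 'd', 'b', 'a', 'e']
'c': index 0 in ['c', 'd', 'b', 'a', 'e'] -> ['c', 'd', 'b', 'a', 'e']
'c': index 0 in ['c', 'd', 'b', 'a', 'e'] -> ['c', 'd', 'b', 'a', 'e']
'e': index 4 in ['c', 'd', 'b', 'a', 'e'] -> ['e', 'c', 'd', 'b', 'a']
'c': index 1 in ['e', 'c', 'd', 'b', 'a'] -> ['c', 'e', 'd', 'b', 'a']
'a': index 4 in ['c', 'e', 'd', 'b', 'a'] -> ['a', 'c', 'e', 'd', 'b']
'd': index 3 in ['a', 'c', 'e', 'd', 'b'] -> ['d', 'a', 'c', 'e', 'b']


Output: [1, 3, 3, 0, 0, 0, 4, 1, 4, 3]


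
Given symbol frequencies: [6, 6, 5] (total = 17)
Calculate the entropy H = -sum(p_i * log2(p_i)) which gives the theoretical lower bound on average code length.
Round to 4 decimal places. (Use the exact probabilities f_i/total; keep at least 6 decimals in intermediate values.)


Per-symbol terms -p_i * log2(p_i) with p_i = f_i/17:
  p = 6/17 = 0.352941: log2(p) = -1.502500, -p*log2(p) = 0.530294
  p = 6/17 = 0.352941: log2(p) = -1.502500, -p*log2(p) = 0.530294
  p = 5/17 = 0.294118: log2(p) = -1.765535, -p*log2(p) = 0.519275
H = 0.530294 + 0.530294 + 0.519275 = 1.579863

H = 1.5799 bits/symbol


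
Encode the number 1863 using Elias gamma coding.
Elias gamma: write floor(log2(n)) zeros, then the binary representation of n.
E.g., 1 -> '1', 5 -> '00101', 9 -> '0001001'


num_bits = floor(log2(1863)) + 1 = 11
leading_zeros = num_bits - 1 = 10
binary(1863) = 11101000111

Elias gamma(1863) = '0000000000' + '11101000111' = 000000000011101000111 (21 bits)


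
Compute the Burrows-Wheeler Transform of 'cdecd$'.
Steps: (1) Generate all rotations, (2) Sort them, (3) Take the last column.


Rotations (sorted):
  0: $cdecd -> last char: d
  1: cd$cde -> last char: e
  2: cdecd$ -> last char: $
  3: d$cdec -> last char: c
  4: decd$c -> last char: c
  5: ecd$cd -> last char: d


BWT = de$ccd


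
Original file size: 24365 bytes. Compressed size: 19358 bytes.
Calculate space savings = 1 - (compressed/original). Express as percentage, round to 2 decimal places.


ratio = compressed/original = 19358/24365 = 0.7945
savings = 1 - ratio = 1 - 0.7945 = 0.2055
as a percentage: 0.2055 * 100 = 20.55%

Space savings = 1 - 19358/24365 = 20.55%


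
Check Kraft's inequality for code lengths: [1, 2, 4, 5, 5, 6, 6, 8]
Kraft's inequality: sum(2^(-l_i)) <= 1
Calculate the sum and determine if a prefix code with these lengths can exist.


Sum = 2^(-1) + 2^(-2) + 2^(-4) + 2^(-5) + 2^(-5) + 2^(-6) + 2^(-6) + 2^(-8)
    = 0.5 + 0.25 + 0.0625 + 0.03125 + 0.03125 + 0.015625 + 0.015625 + 0.00390625
    = 233/256 = 0.91015625
Since 0.91015625 <= 1, Kraft's inequality IS satisfied.
A prefix code with these lengths CAN exist.

Kraft sum = 0.91015625. Satisfied.


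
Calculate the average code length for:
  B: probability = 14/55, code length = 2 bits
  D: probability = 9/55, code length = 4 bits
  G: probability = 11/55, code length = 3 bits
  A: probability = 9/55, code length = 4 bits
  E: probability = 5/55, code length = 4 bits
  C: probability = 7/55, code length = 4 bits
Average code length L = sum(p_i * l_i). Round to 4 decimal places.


Weighted contributions p_i * l_i:
  B: (14/55) * 2 = 28/55
  D: (9/55) * 4 = 36/55
  G: (11/55) * 3 = 33/55
  A: (9/55) * 4 = 36/55
  E: (5/55) * 4 = 20/55
  C: (7/55) * 4 = 28/55
Sum = (28 + 36 + 33 + 36 + 20 + 28)/55 = 181/55

L = 181/55 = 3.2909 bits/symbol


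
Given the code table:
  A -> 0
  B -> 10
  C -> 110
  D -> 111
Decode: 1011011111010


Decoding:
10 -> B
110 -> C
111 -> D
110 -> C
10 -> B


Result: BCDCB


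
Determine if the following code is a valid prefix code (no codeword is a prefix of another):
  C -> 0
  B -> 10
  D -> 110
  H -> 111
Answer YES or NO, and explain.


Checking each pair (does one codeword prefix another?):
  C='0' vs B='10': no prefix
  C='0' vs D='110': no prefix
  C='0' vs H='111': no prefix
  B='10' vs C='0': no prefix
  B='10' vs D='110': no prefix
  B='10' vs H='111': no prefix
  D='110' vs C='0': no prefix
  D='110' vs B='10': no prefix
  D='110' vs H='111': no prefix
  H='111' vs C='0': no prefix
  H='111' vs B='10': no prefix
  H='111' vs D='110': no prefix
No violation found over all pairs.

YES -- this is a valid prefix code. No codeword is a prefix of any other codeword.


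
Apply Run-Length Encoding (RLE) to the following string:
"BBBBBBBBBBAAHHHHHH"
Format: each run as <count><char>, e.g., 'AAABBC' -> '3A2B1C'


Scanning runs left to right:
  i=0: run of 'B' x 10 -> '10B'
  i=10: run of 'A' x 2 -> '2A'
  i=12: run of 'H' x 6 -> '6H'

RLE = 10B2A6H


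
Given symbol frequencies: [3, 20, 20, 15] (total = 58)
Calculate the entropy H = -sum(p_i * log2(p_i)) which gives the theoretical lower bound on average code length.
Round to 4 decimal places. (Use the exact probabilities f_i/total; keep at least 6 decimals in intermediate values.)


Per-symbol terms -p_i * log2(p_i) with p_i = f_i/58:
  p = 3/58 = 0.051724: log2(p) = -4.273018, -p*log2(p) = 0.221018
  p = 20/58 = 0.344828: log2(p) = -1.536053, -p*log2(p) = 0.529673
  p = 20/58 = 0.344828: log2(p) = -1.536053, -p*log2(p) = 0.529673
  p = 15/58 = 0.258621: log2(p) = -1.951090, -p*log2(p) = 0.504592
H = 0.221018 + 0.529673 + 0.529673 + 0.504592 = 1.784956

H = 1.785 bits/symbol


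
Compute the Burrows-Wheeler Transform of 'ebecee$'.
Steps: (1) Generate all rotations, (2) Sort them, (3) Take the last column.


Rotations (sorted):
  0: $ebecee -> last char: e
  1: becee$e -> last char: e
  2: cee$ebe -> last char: e
  3: e$ebece -> last char: e
  4: ebecee$ -> last char: $
  5: ecee$eb -> last char: b
  6: ee$ebec -> last char: c


BWT = eeee$bc


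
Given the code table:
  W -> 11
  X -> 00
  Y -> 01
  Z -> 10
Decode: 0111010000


Decoding:
01 -> Y
11 -> W
01 -> Y
00 -> X
00 -> X


Result: YWYXX


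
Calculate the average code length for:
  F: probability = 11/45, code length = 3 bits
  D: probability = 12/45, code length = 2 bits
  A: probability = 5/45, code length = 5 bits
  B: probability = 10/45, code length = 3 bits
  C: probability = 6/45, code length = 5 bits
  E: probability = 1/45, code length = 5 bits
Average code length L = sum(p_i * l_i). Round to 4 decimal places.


Weighted contributions p_i * l_i:
  F: (11/45) * 3 = 33/45
  D: (12/45) * 2 = 24/45
  A: (5/45) * 5 = 25/45
  B: (10/45) * 3 = 30/45
  C: (6/45) * 5 = 30/45
  E: (1/45) * 5 = 5/45
Sum = (33 + 24 + 25 + 30 + 30 + 5)/45 = 147/45

L = 147/45 = 3.2667 bits/symbol


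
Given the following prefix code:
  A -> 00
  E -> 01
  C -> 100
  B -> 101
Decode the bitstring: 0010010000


Decoding step by step:
Bits 00 -> A
Bits 100 -> C
Bits 100 -> C
Bits 00 -> A


Decoded message: ACCA


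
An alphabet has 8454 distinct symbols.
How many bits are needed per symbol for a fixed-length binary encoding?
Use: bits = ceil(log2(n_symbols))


log2(8454) = 13.0454
Bracket: 2^13 = 8192 < 8454 <= 2^14 = 16384
So ceil(log2(8454)) = 14

bits = ceil(log2(8454)) = ceil(13.0454) = 14 bits


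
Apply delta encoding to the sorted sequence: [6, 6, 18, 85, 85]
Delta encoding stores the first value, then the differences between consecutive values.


First value: 6
Deltas:
  6 - 6 = 0
  18 - 6 = 12
  85 - 18 = 67
  85 - 85 = 0


Delta encoded: [6, 0, 12, 67, 0]


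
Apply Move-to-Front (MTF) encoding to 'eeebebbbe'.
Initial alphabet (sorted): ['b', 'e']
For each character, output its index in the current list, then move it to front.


MTF encoding:
'e': index 1 in ['b', 'e'] -> ['e', 'b']
'e': index 0 in ['e', 'b'] -> ['e', 'b']
'e': index 0 in ['e', 'b'] -> ['e', 'b']
'b': index 1 in ['e', 'b'] -> ['b', 'e']
'e': index 1 in ['b', 'e'] -> ['e', 'b']
'b': index 1 in ['e', 'b'] -> ['b', 'e']
'b': index 0 in ['b', 'e'] -> ['b', 'e']
'b': index 0 in ['b', 'e'] -> ['b', 'e']
'e': index 1 in ['b', 'e'] -> ['e', 'b']


Output: [1, 0, 0, 1, 1, 1, 0, 0, 1]


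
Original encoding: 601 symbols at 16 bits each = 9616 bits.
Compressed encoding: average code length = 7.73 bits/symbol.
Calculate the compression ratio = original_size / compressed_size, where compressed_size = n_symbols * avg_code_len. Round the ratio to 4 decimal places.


original_size = n_symbols * orig_bits = 601 * 16 = 9616 bits
compressed_size = n_symbols * avg_code_len = 601 * 7.73 = 4645.73 bits
ratio = original_size / compressed_size = 9616 / 4645.73 = 2.0699

Compression ratio = 2.0699


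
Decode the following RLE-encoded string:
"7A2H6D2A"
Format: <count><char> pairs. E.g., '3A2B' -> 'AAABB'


Expanding each <count><char> pair:
  7A -> 'AAAAAAA'
  2H -> 'HH'
  6D -> 'DDDDDD'
  2A -> 'AA'

Decoded = AAAAAAAHHDDDDDDAA


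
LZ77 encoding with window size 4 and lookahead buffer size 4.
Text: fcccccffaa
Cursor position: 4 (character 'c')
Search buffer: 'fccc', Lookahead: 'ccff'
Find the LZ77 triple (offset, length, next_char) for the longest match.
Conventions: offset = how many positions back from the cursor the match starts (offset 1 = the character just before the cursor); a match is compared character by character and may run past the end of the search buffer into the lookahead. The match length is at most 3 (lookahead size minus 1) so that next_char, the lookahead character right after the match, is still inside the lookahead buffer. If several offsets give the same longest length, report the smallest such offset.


Try each offset into the search buffer:
  offset=1 (pos 3, char 'c'): match length 2
  offset=2 (pos 2, char 'c'): match length 2
  offset=3 (pos 1, char 'c'): match length 2
  offset=4 (pos 0, char 'f'): match length 0
Longest match has length 2, found at offsets 1, 2, 3; take the smallest, offset 1.
next_char = character at position 4 + 2 = 6 -> 'f'

Best match: offset=1, length=2 (matching 'cc' starting at position 3)
LZ77 triple: (1, 2, 'f')


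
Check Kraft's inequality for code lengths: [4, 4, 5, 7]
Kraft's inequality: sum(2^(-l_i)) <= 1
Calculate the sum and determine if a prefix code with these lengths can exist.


Sum = 2^(-4) + 2^(-4) + 2^(-5) + 2^(-7)
    = 0.0625 + 0.0625 + 0.03125 + 0.0078125
    = 21/128 = 0.1640625
Since 0.1640625 <= 1, Kraft's inequality IS satisfied.
A prefix code with these lengths CAN exist.

Kraft sum = 0.1640625. Satisfied.


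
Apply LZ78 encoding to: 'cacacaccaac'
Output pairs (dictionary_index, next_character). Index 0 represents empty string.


LZ78 encoding steps:
Dictionary: {0: ''}
Step 1: w='' (idx 0), next='c' -> output (0, 'c'), add 'c' as idx 1
Step 2: w='' (idx 0), next='a' -> output (0, 'a'), add 'a' as idx 2
Step 3: w='c' (idx 1), next='a' -> output (1, 'a'), add 'ca' as idx 3
Step 4: w='ca' (idx 3), next='c' -> output (3, 'c'), add 'cac' as idx 4
Step 5: w='ca' (idx 3), next='a' -> output (3, 'a'), add 'caa' as idx 5
Step 6: w='c' (idx 1), end of input -> output (1, '')


Encoded: [(0, 'c'), (0, 'a'), (1, 'a'), (3, 'c'), (3, 'a'), (1, '')]


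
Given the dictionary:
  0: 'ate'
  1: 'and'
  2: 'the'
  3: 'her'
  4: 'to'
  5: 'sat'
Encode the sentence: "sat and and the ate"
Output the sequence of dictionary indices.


Look up each word in the dictionary:
  'sat' -> 5
  'and' -> 1
  'and' -> 1
  'the' -> 2
  'ate' -> 0

Encoded: [5, 1, 1, 2, 0]


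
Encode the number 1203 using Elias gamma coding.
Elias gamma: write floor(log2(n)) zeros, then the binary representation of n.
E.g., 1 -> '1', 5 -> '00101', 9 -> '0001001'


num_bits = floor(log2(1203)) + 1 = 11
leading_zeros = num_bits - 1 = 10
binary(1203) = 10010110011

Elias gamma(1203) = '0000000000' + '10010110011' = 000000000010010110011 (21 bits)


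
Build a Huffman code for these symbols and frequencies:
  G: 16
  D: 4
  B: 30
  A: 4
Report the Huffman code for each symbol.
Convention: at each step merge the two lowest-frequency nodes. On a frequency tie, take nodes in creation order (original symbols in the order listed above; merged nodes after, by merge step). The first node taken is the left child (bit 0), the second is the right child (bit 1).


Huffman tree construction:
Step 1: Merge D(4) + A(4) = 8
Step 2: Merge (D+A)(8) + G(16) = 24
Step 3: Merge ((D+A)+G)(24) + B(30) = 54
Read each symbol's code off the tree from the root (left child = 0, right child = 1).

Codes:
  G: 01 (length 2)
  D: 000 (length 3)
  B: 1 (length 1)
  A: 001 (length 3)
Average code length: 86/54 = 1.5926 bits/symbol


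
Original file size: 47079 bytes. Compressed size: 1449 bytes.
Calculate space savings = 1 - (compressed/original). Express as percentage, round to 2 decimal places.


ratio = compressed/original = 1449/47079 = 0.030778
savings = 1 - ratio = 1 - 0.030778 = 0.969222
as a percentage: 0.969222 * 100 = 96.92%

Space savings = 1 - 1449/47079 = 96.92%


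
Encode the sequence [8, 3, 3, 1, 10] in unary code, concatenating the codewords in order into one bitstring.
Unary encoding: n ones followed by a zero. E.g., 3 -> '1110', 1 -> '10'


Encode each number as n ones followed by a terminating 0:
  8 -> 111111110 (9 bits)
  3 -> 1110 (4 bits)
  3 -> 1110 (4 bits)
  1 -> 10 (2 bits)
  10 -> 11111111110 (11 bits)
Total length = 9 + 4 + 4 + 2 + 11 = 30 bits.

Unary([8, 3, 3, 1, 10]) = 111111110111011101011111111110 (30 bits)


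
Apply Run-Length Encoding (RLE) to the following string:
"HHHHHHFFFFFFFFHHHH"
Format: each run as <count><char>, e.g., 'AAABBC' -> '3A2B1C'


Scanning runs left to right:
  i=0: run of 'H' x 6 -> '6H'
  i=6: run of 'F' x 8 -> '8F'
  i=14: run of 'H' x 4 -> '4H'

RLE = 6H8F4H


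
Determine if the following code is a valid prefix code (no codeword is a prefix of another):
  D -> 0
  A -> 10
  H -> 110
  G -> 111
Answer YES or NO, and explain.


Checking each pair (does one codeword prefix another?):
  D='0' vs A='10': no prefix
  D='0' vs H='110': no prefix
  D='0' vs G='111': no prefix
  A='10' vs D='0': no prefix
  A='10' vs H='110': no prefix
  A='10' vs G='111': no prefix
  H='110' vs D='0': no prefix
  H='110' vs A='10': no prefix
  H='110' vs G='111': no prefix
  G='111' vs D='0': no prefix
  G='111' vs A='10': no prefix
  G='111' vs H='110': no prefix
No violation found over all pairs.

YES -- this is a valid prefix code. No codeword is a prefix of any other codeword.


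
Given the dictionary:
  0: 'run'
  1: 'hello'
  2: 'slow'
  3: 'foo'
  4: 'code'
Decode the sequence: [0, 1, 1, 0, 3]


Look up each index in the dictionary:
  0 -> 'run'
  1 -> 'hello'
  1 -> 'hello'
  0 -> 'run'
  3 -> 'foo'

Decoded: "run hello hello run foo"


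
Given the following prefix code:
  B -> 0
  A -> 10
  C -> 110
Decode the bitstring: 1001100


Decoding step by step:
Bits 10 -> A
Bits 0 -> B
Bits 110 -> C
Bits 0 -> B


Decoded message: ABCB


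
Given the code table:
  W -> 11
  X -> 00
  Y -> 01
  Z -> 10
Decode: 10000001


Decoding:
10 -> Z
00 -> X
00 -> X
01 -> Y


Result: ZXXY


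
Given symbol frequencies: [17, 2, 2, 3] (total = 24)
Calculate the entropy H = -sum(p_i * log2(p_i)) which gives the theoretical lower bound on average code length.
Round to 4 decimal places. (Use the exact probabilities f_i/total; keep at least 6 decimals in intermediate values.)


Per-symbol terms -p_i * log2(p_i) with p_i = f_i/24:
  p = 17/24 = 0.708333: log2(p) = -0.497500, -p*log2(p) = 0.352396
  p = 2/24 = 0.083333: log2(p) = -3.584963, -p*log2(p) = 0.298747
  p = 2/24 = 0.083333: log2(p) = -3.584963, -p*log2(p) = 0.298747
  p = 3/24 = 0.125000: log2(p) = -3.000000, -p*log2(p) = 0.375000
H = 0.352396 + 0.298747 + 0.298747 + 0.375000 = 1.324890

H = 1.3249 bits/symbol


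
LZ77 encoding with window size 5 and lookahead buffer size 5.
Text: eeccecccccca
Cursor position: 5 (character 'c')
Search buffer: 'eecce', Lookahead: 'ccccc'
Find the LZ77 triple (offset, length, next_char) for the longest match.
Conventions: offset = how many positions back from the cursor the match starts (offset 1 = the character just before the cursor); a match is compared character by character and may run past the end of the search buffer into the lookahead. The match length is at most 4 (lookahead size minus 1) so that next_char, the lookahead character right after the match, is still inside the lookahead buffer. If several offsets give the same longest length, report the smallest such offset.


Try each offset into the search buffer:
  offset=1 (pos 4, char 'e'): match length 0
  offset=2 (pos 3, char 'c'): match length 1
  offset=3 (pos 2, char 'c'): match length 2
  offset=4 (pos 1, char 'e'): match length 0
  offset=5 (pos 0, char 'e'): match length 0
Longest match has length 2 at offset 3.
next_char = character at position 5 + 2 = 7 -> 'c'

Best match: offset=3, length=2 (matching 'cc' starting at position 2)
LZ77 triple: (3, 2, 'c')


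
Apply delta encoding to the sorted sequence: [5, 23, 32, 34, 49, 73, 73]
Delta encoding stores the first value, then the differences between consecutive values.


First value: 5
Deltas:
  23 - 5 = 18
  32 - 23 = 9
  34 - 32 = 2
  49 - 34 = 15
  73 - 49 = 24
  73 - 73 = 0


Delta encoded: [5, 18, 9, 2, 15, 24, 0]


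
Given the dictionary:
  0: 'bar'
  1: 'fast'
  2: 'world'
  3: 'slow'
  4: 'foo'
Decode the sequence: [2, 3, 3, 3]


Look up each index in the dictionary:
  2 -> 'world'
  3 -> 'slow'
  3 -> 'slow'
  3 -> 'slow'

Decoded: "world slow slow slow"


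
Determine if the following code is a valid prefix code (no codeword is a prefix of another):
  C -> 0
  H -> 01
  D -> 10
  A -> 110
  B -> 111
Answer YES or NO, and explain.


Checking each pair (does one codeword prefix another?):
  C='0' vs H='01': prefix -- VIOLATION

NO -- this is NOT a valid prefix code. C (0) is a prefix of H (01).


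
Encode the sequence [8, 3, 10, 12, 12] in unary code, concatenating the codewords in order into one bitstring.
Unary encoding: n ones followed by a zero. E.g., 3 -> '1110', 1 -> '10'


Encode each number as n ones followed by a terminating 0:
  8 -> 111111110 (9 bits)
  3 -> 1110 (4 bits)
  10 -> 11111111110 (11 bits)
  12 -> 1111111111110 (13 bits)
  12 -> 1111111111110 (13 bits)
Total length = 9 + 4 + 11 + 13 + 13 = 50 bits.

Unary([8, 3, 10, 12, 12]) = 11111111011101111111111011111111111101111111111110 (50 bits)


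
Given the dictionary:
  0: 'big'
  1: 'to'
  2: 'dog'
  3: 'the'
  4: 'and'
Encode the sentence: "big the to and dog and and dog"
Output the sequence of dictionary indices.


Look up each word in the dictionary:
  'big' -> 0
  'the' -> 3
  'to' -> 1
  'and' -> 4
  'dog' -> 2
  'and' -> 4
  'and' -> 4
  'dog' -> 2

Encoded: [0, 3, 1, 4, 2, 4, 4, 2]


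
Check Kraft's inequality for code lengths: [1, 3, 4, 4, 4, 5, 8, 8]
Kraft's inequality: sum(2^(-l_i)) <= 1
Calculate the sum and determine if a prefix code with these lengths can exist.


Sum = 2^(-1) + 2^(-3) + 2^(-4) + 2^(-4) + 2^(-4) + 2^(-5) + 2^(-8) + 2^(-8)
    = 0.5 + 0.125 + 0.0625 + 0.0625 + 0.0625 + 0.03125 + 0.00390625 + 0.00390625
    = 218/256 = 0.8515625
Since 0.8515625 <= 1, Kraft's inequality IS satisfied.
A prefix code with these lengths CAN exist.

Kraft sum = 0.8515625. Satisfied.


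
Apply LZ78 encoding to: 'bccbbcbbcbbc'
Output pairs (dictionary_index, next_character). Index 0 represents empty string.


LZ78 encoding steps:
Dictionary: {0: ''}
Step 1: w='' (idx 0), next='b' -> output (0, 'b'), add 'b' as idx 1
Step 2: w='' (idx 0), next='c' -> output (0, 'c'), add 'c' as idx 2
Step 3: w='c' (idx 2), next='b' -> output (2, 'b'), add 'cb' as idx 3
Step 4: w='b' (idx 1), next='c' -> output (1, 'c'), add 'bc' as idx 4
Step 5: w='b' (idx 1), next='b' -> output (1, 'b'), add 'bb' as idx 5
Step 6: w='cb' (idx 3), next='b' -> output (3, 'b'), add 'cbb' as idx 6
Step 7: w='c' (idx 2), end of input -> output (2, '')


Encoded: [(0, 'b'), (0, 'c'), (2, 'b'), (1, 'c'), (1, 'b'), (3, 'b'), (2, '')]


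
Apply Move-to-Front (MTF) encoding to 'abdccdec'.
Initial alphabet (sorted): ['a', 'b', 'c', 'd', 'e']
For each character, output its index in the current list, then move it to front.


MTF encoding:
'a': index 0 in ['a', 'b', 'c', 'd', 'e'] -> ['a', 'b', 'c', 'd', 'e']
'b': index 1 in ['a', 'b', 'c', 'd', 'e'] -> ['b', 'a', 'c', 'd', 'e']
'd': index 3 in ['b', 'a', 'c', 'd', 'e'] -> ['d', 'b', 'a', 'c', 'e']
'c': index 3 in ['d', 'b', 'a', 'c', 'e'] -> ['c', 'd', 'b', 'a', 'e']
'c': index 0 in ['c', 'd', 'b', 'a', 'e'] -> ['c', 'd', 'b', 'a', 'e']
'd': index 1 in ['c', 'd', 'b', 'a', 'e'] -> ['d', 'c', 'b', 'a', 'e']
'e': index 4 in ['d', 'c', 'b', 'a', 'e'] -> ['e', 'd', 'c', 'b', 'a']
'c': index 2 in ['e', 'd', 'c', 'b', 'a'] -> ['c', 'e', 'd', 'b', 'a']


Output: [0, 1, 3, 3, 0, 1, 4, 2]


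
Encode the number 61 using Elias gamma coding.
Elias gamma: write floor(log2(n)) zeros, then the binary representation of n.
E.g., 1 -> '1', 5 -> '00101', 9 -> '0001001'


num_bits = floor(log2(61)) + 1 = 6
leading_zeros = num_bits - 1 = 5
binary(61) = 111101

Elias gamma(61) = '00000' + '111101' = 00000111101 (11 bits)


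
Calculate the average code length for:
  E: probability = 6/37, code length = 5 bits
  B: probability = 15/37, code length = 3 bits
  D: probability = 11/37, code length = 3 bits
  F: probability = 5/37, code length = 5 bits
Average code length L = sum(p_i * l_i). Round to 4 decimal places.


Weighted contributions p_i * l_i:
  E: (6/37) * 5 = 30/37
  B: (15/37) * 3 = 45/37
  D: (11/37) * 3 = 33/37
  F: (5/37) * 5 = 25/37
Sum = (30 + 45 + 33 + 25)/37 = 133/37

L = 133/37 = 3.5946 bits/symbol


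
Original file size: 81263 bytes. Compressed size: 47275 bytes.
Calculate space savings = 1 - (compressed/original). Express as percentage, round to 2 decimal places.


ratio = compressed/original = 47275/81263 = 0.581753
savings = 1 - ratio = 1 - 0.581753 = 0.418247
as a percentage: 0.418247 * 100 = 41.82%

Space savings = 1 - 47275/81263 = 41.82%


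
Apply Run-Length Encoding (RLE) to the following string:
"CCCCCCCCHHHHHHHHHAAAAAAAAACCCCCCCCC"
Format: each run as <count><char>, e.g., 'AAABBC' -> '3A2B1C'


Scanning runs left to right:
  i=0: run of 'C' x 8 -> '8C'
  i=8: run of 'H' x 9 -> '9H'
  i=17: run of 'A' x 9 -> '9A'
  i=26: run of 'C' x 9 -> '9C'

RLE = 8C9H9A9C


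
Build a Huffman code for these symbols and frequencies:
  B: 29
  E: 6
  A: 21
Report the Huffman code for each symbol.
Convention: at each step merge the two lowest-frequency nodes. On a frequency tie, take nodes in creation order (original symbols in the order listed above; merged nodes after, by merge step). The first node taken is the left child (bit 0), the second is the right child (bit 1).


Huffman tree construction:
Step 1: Merge E(6) + A(21) = 27
Step 2: Merge (E+A)(27) + B(29) = 56
Read each symbol's code off the tree from the root (left child = 0, right child = 1).

Codes:
  B: 1 (length 1)
  E: 00 (length 2)
  A: 01 (length 2)
Average code length: 83/56 = 1.4821 bits/symbol


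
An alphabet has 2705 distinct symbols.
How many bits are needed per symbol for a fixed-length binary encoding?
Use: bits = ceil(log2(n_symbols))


log2(2705) = 11.4014
Bracket: 2^11 = 2048 < 2705 <= 2^12 = 4096
So ceil(log2(2705)) = 12

bits = ceil(log2(2705)) = ceil(11.4014) = 12 bits


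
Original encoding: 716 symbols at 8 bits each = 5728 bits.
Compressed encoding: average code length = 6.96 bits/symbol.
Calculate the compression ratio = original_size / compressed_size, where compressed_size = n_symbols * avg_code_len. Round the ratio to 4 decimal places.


original_size = n_symbols * orig_bits = 716 * 8 = 5728 bits
compressed_size = n_symbols * avg_code_len = 716 * 6.96 = 4983.36 bits
ratio = original_size / compressed_size = 5728 / 4983.36 = 1.1494

Compression ratio = 1.1494


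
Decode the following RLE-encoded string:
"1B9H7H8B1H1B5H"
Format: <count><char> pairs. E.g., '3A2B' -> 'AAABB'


Expanding each <count><char> pair:
  1B -> 'B'
  9H -> 'HHHHHHHHH'
  7H -> 'HHHHHHH'
  8B -> 'BBBBBBBB'
  1H -> 'H'
  1B -> 'B'
  5H -> 'HHHHH'

Decoded = BHHHHHHHHHHHHHHHHBBBBBBBBHBHHHHH


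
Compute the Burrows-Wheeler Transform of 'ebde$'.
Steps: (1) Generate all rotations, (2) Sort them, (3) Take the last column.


Rotations (sorted):
  0: $ebde -> last char: e
  1: bde$e -> last char: e
  2: de$eb -> last char: b
  3: e$ebd -> last char: d
  4: ebde$ -> last char: $


BWT = eebd$


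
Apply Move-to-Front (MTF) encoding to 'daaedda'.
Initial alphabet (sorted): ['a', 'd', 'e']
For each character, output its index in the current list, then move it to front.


MTF encoding:
'd': index 1 in ['a', 'd', 'e'] -> ['d', 'a', 'e']
'a': index 1 in ['d', 'a', 'e'] -> ['a', 'd', 'e']
'a': index 0 in ['a', 'd', 'e'] -> ['a', 'd', 'e']
'e': index 2 in ['a', 'd', 'e'] -> ['e', 'a', 'd']
'd': index 2 in ['e', 'a', 'd'] -> ['d', 'e', 'a']
'd': index 0 in ['d', 'e', 'a'] -> ['d', 'e', 'a']
'a': index 2 in ['d', 'e', 'a'] -> ['a', 'd', 'e']


Output: [1, 1, 0, 2, 2, 0, 2]


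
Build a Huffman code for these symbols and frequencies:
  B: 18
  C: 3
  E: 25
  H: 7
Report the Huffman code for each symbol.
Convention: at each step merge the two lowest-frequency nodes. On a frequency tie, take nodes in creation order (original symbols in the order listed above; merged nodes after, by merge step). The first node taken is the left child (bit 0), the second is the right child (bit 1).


Huffman tree construction:
Step 1: Merge C(3) + H(7) = 10
Step 2: Merge (C+H)(10) + B(18) = 28
Step 3: Merge E(25) + ((C+H)+B)(28) = 53
Read each symbol's code off the tree from the root (left child = 0, right child = 1).

Codes:
  B: 11 (length 2)
  C: 100 (length 3)
  E: 0 (length 1)
  H: 101 (length 3)
Average code length: 91/53 = 1.7170 bits/symbol


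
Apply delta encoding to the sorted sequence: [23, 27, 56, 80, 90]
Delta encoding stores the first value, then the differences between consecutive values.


First value: 23
Deltas:
  27 - 23 = 4
  56 - 27 = 29
  80 - 56 = 24
  90 - 80 = 10


Delta encoded: [23, 4, 29, 24, 10]


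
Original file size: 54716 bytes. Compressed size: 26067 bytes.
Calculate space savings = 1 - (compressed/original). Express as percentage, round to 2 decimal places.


ratio = compressed/original = 26067/54716 = 0.476405
savings = 1 - ratio = 1 - 0.476405 = 0.523595
as a percentage: 0.523595 * 100 = 52.36%

Space savings = 1 - 26067/54716 = 52.36%


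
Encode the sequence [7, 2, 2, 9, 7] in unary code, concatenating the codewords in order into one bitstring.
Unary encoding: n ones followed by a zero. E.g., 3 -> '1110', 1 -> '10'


Encode each number as n ones followed by a terminating 0:
  7 -> 11111110 (8 bits)
  2 -> 110 (3 bits)
  2 -> 110 (3 bits)
  9 -> 1111111110 (10 bits)
  7 -> 11111110 (8 bits)
Total length = 8 + 3 + 3 + 10 + 8 = 32 bits.

Unary([7, 2, 2, 9, 7]) = 11111110110110111111111011111110 (32 bits)


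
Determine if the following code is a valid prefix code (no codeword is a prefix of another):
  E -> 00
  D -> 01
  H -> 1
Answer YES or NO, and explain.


Checking each pair (does one codeword prefix another?):
  E='00' vs D='01': no prefix
  E='00' vs H='1': no prefix
  D='01' vs E='00': no prefix
  D='01' vs H='1': no prefix
  H='1' vs E='00': no prefix
  H='1' vs D='01': no prefix
No violation found over all pairs.

YES -- this is a valid prefix code. No codeword is a prefix of any other codeword.


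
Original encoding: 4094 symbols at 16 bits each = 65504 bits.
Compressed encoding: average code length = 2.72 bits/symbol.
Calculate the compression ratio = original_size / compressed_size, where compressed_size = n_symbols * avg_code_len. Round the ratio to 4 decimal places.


original_size = n_symbols * orig_bits = 4094 * 16 = 65504 bits
compressed_size = n_symbols * avg_code_len = 4094 * 2.72 = 11135.68 bits
ratio = original_size / compressed_size = 65504 / 11135.68 = 5.8824

Compression ratio = 5.8824


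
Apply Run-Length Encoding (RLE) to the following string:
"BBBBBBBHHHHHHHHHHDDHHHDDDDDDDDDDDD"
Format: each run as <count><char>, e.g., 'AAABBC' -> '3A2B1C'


Scanning runs left to right:
  i=0: run of 'B' x 7 -> '7B'
  i=7: run of 'H' x 10 -> '10H'
  i=17: run of 'D' x 2 -> '2D'
  i=19: run of 'H' x 3 -> '3H'
  i=22: run of 'D' x 12 -> '12D'

RLE = 7B10H2D3H12D


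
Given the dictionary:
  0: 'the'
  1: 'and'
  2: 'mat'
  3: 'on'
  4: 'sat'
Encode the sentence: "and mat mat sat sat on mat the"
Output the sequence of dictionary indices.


Look up each word in the dictionary:
  'and' -> 1
  'mat' -> 2
  'mat' -> 2
  'sat' -> 4
  'sat' -> 4
  'on' -> 3
  'mat' -> 2
  'the' -> 0

Encoded: [1, 2, 2, 4, 4, 3, 2, 0]


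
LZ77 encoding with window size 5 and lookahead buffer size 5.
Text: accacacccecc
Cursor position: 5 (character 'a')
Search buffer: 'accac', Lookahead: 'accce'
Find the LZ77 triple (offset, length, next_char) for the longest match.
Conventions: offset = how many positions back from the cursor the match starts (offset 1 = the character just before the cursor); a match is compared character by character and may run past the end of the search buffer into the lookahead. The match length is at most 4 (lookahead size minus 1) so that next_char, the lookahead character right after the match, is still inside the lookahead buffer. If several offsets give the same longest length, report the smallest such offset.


Try each offset into the search buffer:
  offset=1 (pos 4, char 'c'): match length 0
  offset=2 (pos 3, char 'a'): match length 2
  offset=3 (pos 2, char 'c'): match length 0
  offset=4 (pos 1, char 'c'): match length 0
  offset=5 (pos 0, char 'a'): match length 3
Longest match has length 3 at offset 5.
next_char = character at position 5 + 3 = 8 -> 'c'

Best match: offset=5, length=3 (matching 'acc' starting at position 0)
LZ77 triple: (5, 3, 'c')


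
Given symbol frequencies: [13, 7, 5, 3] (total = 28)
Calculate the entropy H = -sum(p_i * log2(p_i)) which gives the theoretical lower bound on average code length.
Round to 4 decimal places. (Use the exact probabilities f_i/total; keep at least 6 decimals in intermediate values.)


Per-symbol terms -p_i * log2(p_i) with p_i = f_i/28:
  p = 13/28 = 0.464286: log2(p) = -1.106915, -p*log2(p) = 0.513925
  p = 7/28 = 0.250000: log2(p) = -2.000000, -p*log2(p) = 0.500000
  p = 5/28 = 0.178571: log2(p) = -2.485427, -p*log2(p) = 0.443826
  p = 3/28 = 0.107143: log2(p) = -3.222392, -p*log2(p) = 0.345256
H = 0.513925 + 0.500000 + 0.443826 + 0.345256 = 1.803007

H = 1.803 bits/symbol


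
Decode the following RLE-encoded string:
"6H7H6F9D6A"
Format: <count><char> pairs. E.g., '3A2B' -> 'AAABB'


Expanding each <count><char> pair:
  6H -> 'HHHHHH'
  7H -> 'HHHHHHH'
  6F -> 'FFFFFF'
  9D -> 'DDDDDDDDD'
  6A -> 'AAAAAA'

Decoded = HHHHHHHHHHHHHFFFFFFDDDDDDDDDAAAAAA


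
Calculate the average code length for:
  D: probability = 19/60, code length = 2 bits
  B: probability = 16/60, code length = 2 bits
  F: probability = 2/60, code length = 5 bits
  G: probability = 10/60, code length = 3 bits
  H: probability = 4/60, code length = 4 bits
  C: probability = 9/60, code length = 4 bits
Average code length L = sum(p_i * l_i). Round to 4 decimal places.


Weighted contributions p_i * l_i:
  D: (19/60) * 2 = 38/60
  B: (16/60) * 2 = 32/60
  F: (2/60) * 5 = 10/60
  G: (10/60) * 3 = 30/60
  H: (4/60) * 4 = 16/60
  C: (9/60) * 4 = 36/60
Sum = (38 + 32 + 10 + 30 + 16 + 36)/60 = 162/60

L = 162/60 = 2.7000 bits/symbol


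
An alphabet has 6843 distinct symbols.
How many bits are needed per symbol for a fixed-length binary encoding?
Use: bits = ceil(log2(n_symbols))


log2(6843) = 12.7404
Bracket: 2^12 = 4096 < 6843 <= 2^13 = 8192
So ceil(log2(6843)) = 13

bits = ceil(log2(6843)) = ceil(12.7404) = 13 bits


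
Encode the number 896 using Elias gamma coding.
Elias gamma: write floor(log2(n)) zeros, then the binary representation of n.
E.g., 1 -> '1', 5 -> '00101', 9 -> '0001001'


num_bits = floor(log2(896)) + 1 = 10
leading_zeros = num_bits - 1 = 9
binary(896) = 1110000000

Elias gamma(896) = '000000000' + '1110000000' = 0000000001110000000 (19 bits)


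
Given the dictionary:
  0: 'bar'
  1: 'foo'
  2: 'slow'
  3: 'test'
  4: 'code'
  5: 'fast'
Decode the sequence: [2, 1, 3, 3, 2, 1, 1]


Look up each index in the dictionary:
  2 -> 'slow'
  1 -> 'foo'
  3 -> 'test'
  3 -> 'test'
  2 -> 'slow'
  1 -> 'foo'
  1 -> 'foo'

Decoded: "slow foo test test slow foo foo"


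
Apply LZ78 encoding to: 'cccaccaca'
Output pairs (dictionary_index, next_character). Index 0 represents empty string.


LZ78 encoding steps:
Dictionary: {0: ''}
Step 1: w='' (idx 0), next='c' -> output (0, 'c'), add 'c' as idx 1
Step 2: w='c' (idx 1), next='c' -> output (1, 'c'), add 'cc' as idx 2
Step 3: w='' (idx 0), next='a' -> output (0, 'a'), add 'a' as idx 3
Step 4: w='cc' (idx 2), next='a' -> output (2, 'a'), add 'cca' as idx 4
Step 5: w='c' (idx 1), next='a' -> output (1, 'a'), add 'ca' as idx 5


Encoded: [(0, 'c'), (1, 'c'), (0, 'a'), (2, 'a'), (1, 'a')]


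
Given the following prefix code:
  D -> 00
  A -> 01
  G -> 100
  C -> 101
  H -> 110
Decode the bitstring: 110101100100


Decoding step by step:
Bits 110 -> H
Bits 101 -> C
Bits 100 -> G
Bits 100 -> G


Decoded message: HCGG


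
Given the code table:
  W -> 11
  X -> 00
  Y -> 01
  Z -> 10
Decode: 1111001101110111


Decoding:
11 -> W
11 -> W
00 -> X
11 -> W
01 -> Y
11 -> W
01 -> Y
11 -> W


Result: WWXWYWYW


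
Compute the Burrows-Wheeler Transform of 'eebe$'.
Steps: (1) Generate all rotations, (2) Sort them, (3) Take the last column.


Rotations (sorted):
  0: $eebe -> last char: e
  1: be$ee -> last char: e
  2: e$eeb -> last char: b
  3: ebe$e -> last char: e
  4: eebe$ -> last char: $


BWT = eebe$


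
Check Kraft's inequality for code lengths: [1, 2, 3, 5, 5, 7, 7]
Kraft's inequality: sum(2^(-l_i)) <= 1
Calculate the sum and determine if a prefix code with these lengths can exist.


Sum = 2^(-1) + 2^(-2) + 2^(-3) + 2^(-5) + 2^(-5) + 2^(-7) + 2^(-7)
    = 0.5 + 0.25 + 0.125 + 0.03125 + 0.03125 + 0.0078125 + 0.0078125
    = 122/128 = 0.953125
Since 0.953125 <= 1, Kraft's inequality IS satisfied.
A prefix code with these lengths CAN exist.

Kraft sum = 0.953125. Satisfied.


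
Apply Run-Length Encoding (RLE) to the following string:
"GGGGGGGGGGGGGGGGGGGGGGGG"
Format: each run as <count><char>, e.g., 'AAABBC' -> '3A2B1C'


Scanning runs left to right:
  i=0: run of 'G' x 24 -> '24G'

RLE = 24G


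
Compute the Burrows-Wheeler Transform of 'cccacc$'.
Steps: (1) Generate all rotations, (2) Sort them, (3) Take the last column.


Rotations (sorted):
  0: $cccacc -> last char: c
  1: acc$ccc -> last char: c
  2: c$cccac -> last char: c
  3: cacc$cc -> last char: c
  4: cc$ccca -> last char: a
  5: ccacc$c -> last char: c
  6: cccacc$ -> last char: $


BWT = ccccac$


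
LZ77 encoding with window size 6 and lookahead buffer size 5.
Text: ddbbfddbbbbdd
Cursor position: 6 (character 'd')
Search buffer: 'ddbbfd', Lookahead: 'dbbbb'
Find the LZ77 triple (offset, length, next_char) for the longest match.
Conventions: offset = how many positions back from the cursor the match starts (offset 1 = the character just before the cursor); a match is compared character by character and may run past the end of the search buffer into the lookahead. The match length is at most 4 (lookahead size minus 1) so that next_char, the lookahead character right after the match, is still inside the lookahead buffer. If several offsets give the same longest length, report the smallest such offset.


Try each offset into the search buffer:
  offset=1 (pos 5, char 'd'): match length 1
  offset=2 (pos 4, char 'f'): match length 0
  offset=3 (pos 3, char 'b'): match length 0
  offset=4 (pos 2, char 'b'): match length 0
  offset=5 (pos 1, char 'd'): match length 3
  offset=6 (pos 0, char 'd'): match length 1
Longest match has length 3 at offset 5.
next_char = character at position 6 + 3 = 9 -> 'b'

Best match: offset=5, length=3 (matching 'dbb' starting at position 1)
LZ77 triple: (5, 3, 'b')


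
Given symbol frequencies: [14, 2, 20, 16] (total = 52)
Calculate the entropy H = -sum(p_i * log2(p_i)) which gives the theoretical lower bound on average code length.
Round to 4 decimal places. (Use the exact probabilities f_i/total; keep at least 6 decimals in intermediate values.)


Per-symbol terms -p_i * log2(p_i) with p_i = f_i/52:
  p = 14/52 = 0.269231: log2(p) = -1.893085, -p*log2(p) = 0.509677
  p = 2/52 = 0.038462: log2(p) = -4.700440, -p*log2(p) = 0.180786
  p = 20/52 = 0.384615: log2(p) = -1.378512, -p*log2(p) = 0.530197
  p = 16/52 = 0.307692: log2(p) = -1.700440, -p*log2(p) = 0.523212
H = 0.509677 + 0.180786 + 0.530197 + 0.523212 = 1.743872

H = 1.7439 bits/symbol


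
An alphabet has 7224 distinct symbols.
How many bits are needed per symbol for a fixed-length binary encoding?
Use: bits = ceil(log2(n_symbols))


log2(7224) = 12.8186
Bracket: 2^12 = 4096 < 7224 <= 2^13 = 8192
So ceil(log2(7224)) = 13

bits = ceil(log2(7224)) = ceil(12.8186) = 13 bits


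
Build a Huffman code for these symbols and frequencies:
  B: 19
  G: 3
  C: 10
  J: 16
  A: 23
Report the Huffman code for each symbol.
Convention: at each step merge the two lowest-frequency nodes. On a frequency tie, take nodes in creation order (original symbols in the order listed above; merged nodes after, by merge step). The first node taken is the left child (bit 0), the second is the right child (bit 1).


Huffman tree construction:
Step 1: Merge G(3) + C(10) = 13
Step 2: Merge (G+C)(13) + J(16) = 29
Step 3: Merge B(19) + A(23) = 42
Step 4: Merge ((G+C)+J)(29) + (B+A)(42) = 71
Read each symbol's code off the tree from the root (left child = 0, right child = 1).

Codes:
  B: 10 (length 2)
  G: 000 (length 3)
  C: 001 (length 3)
  J: 01 (length 2)
  A: 11 (length 2)
Average code length: 155/71 = 2.1831 bits/symbol


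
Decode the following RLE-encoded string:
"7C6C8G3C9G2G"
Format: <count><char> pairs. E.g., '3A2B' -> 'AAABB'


Expanding each <count><char> pair:
  7C -> 'CCCCCCC'
  6C -> 'CCCCCC'
  8G -> 'GGGGGGGG'
  3C -> 'CCC'
  9G -> 'GGGGGGGGG'
  2G -> 'GG'

Decoded = CCCCCCCCCCCCCGGGGGGGGCCCGGGGGGGGGGG


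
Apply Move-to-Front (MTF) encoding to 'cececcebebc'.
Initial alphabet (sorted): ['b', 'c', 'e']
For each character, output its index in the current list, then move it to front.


MTF encoding:
'c': index 1 in ['b', 'c', 'e'] -> ['c', 'b', 'e']
'e': index 2 in ['c', 'b', 'e'] -> ['e', 'c', 'b']
'c': index 1 in ['e', 'c', 'b'] -> ['c', 'e', 'b']
'e': index 1 in ['c', 'e', 'b'] -> ['e', 'c', 'b']
'c': index 1 in ['e', 'c', 'b'] -> ['c', 'e', 'b']
'c': index 0 in ['c', 'e', 'b'] -> ['c', 'e', 'b']
'e': index 1 in ['c', 'e', 'b'] -> ['e', 'c', 'b']
'b': index 2 in ['e', 'c', 'b'] -> ['b', 'e', 'c']
'e': index 1 in ['b', 'e', 'c'] -> ['e', 'b', 'c']
'b': index 1 in ['e', 'b', 'c'] -> ['b', 'e', 'c']
'c': index 2 in ['b', 'e', 'c'] -> ['c', 'b', 'e']


Output: [1, 2, 1, 1, 1, 0, 1, 2, 1, 1, 2]
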